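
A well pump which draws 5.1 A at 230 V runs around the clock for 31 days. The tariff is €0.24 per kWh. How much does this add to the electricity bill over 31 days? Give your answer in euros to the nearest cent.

Power = 5.1 A × 230 V = 1173 W = 1.173 kW
Runtime = 24 h × 31 = 744 h
Energy = 1.173 kW × 744 h = 872.712 kWh
Cost = 872.712 kWh × €0.24/kWh = €209.45

€209.45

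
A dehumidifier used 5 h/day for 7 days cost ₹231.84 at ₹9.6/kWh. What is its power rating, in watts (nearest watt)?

690 W

Energy = ₹231.84 ÷ ₹9.6/kWh = 24.15 kWh
Runtime = 5 h/day × 7 days = 35 h
Power = 24.15 kWh ÷ 35 h = 0.69 kW = 690 W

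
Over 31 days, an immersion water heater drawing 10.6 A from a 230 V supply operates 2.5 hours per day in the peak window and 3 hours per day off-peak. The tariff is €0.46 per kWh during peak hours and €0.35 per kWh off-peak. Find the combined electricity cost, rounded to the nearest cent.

Power = 10.6 A × 230 V = 2438 W = 2.438 kW
Peak energy = 2.438 kW × 2.5 h × 31 = 188.945 kWh
Off-peak energy = 2.438 kW × 3 h × 31 = 226.734 kWh
Cost = 188.945 × €0.46 + 226.734 × €0.35 = €86.9147 + €79.3569 = €166.27

€166.27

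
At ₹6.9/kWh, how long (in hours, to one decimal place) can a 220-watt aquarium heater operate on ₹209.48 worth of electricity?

Energy available = ₹209.48 ÷ ₹6.9/kWh = 30.3594 kWh
Hours = 30.3594 kWh ÷ 0.22 kW = 138.0 h

138.0 h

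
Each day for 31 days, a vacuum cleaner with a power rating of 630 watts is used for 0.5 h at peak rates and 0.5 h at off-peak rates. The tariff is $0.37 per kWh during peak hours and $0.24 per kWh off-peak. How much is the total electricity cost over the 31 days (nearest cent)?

$5.96

Peak energy = 0.63 kW × 0.5 h × 31 = 9.765 kWh
Off-peak energy = 0.63 kW × 0.5 h × 31 = 9.765 kWh
Cost = 9.765 × $0.37 + 9.765 × $0.24 = $3.61305 + $2.3436 = $5.96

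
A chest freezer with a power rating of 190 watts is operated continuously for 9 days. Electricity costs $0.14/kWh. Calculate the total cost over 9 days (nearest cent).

$5.75

Runtime = 24 h × 9 = 216 h
Energy = 0.19 kW × 216 h = 41.04 kWh
Cost = 41.04 kWh × $0.14/kWh = $5.75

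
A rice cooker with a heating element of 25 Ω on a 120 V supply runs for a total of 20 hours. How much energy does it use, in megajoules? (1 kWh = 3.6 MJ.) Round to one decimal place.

41.5 MJ

Power = V²/R = 120²/25 = 576 W = 0.576 kW
Energy = 0.576 kW × 20 h = 11.52 kWh
= 11.52 × 3.6 MJ = 41.5 MJ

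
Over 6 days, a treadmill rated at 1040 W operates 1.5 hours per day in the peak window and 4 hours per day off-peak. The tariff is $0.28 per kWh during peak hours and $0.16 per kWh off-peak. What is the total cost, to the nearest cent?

$6.61

Peak energy = 1.04 kW × 1.5 h × 6 = 9.36 kWh
Off-peak energy = 1.04 kW × 4 h × 6 = 24.96 kWh
Cost = 9.36 × $0.28 + 24.96 × $0.16 = $2.6208 + $3.9936 = $6.61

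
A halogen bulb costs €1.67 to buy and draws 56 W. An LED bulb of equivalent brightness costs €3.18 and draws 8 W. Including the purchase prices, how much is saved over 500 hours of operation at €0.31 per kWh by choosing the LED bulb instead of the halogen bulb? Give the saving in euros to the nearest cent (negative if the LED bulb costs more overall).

€5.93

halogen bulb: €1.67 + (56/1000) kW × 500 h × €0.31 = €1.67 + €8.68 = €10.35
LED bulb: €3.18 + (8/1000) kW × 500 h × €0.31 = €3.18 + €1.24 = €4.42
Saving = €10.35 − €4.42 = €5.93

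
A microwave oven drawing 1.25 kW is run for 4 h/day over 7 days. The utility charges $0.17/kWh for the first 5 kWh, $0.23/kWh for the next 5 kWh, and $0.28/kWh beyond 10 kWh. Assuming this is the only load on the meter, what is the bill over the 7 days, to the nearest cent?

Runtime = 4 h/day × 7 days = 28 h
Energy = 1.25 kW × 28 h = 35 kWh
Tier 1 (0–5 kWh): 5 × $0.17 = $0.85
Tier 2 (5–10 kWh): 5 × $0.23 = $1.15
Above 10 kWh: 25 × $0.28 = $7
Bill = $9.00

$9.00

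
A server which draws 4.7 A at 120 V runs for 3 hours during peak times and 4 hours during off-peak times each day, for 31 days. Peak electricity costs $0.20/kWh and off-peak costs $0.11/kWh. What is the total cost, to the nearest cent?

$18.18

Power = 4.7 A × 120 V = 564 W = 0.564 kW
Peak energy = 0.564 kW × 3 h × 31 = 52.452 kWh
Off-peak energy = 0.564 kW × 4 h × 31 = 69.936 kWh
Cost = 52.452 × $0.20 + 69.936 × $0.11 = $10.4904 + $7.69296 = $18.18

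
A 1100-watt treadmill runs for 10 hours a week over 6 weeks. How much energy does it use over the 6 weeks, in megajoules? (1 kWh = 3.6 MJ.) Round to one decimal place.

237.6 MJ

Runtime = 10 h/week × 6 weeks = 60 h
Energy = 1.1 kW × 60 h = 66 kWh
= 66 × 3.6 MJ = 237.6 MJ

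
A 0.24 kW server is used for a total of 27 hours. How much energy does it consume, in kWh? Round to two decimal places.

Energy = 0.24 kW × 27 h = 6.48 kWh

6.48 kWh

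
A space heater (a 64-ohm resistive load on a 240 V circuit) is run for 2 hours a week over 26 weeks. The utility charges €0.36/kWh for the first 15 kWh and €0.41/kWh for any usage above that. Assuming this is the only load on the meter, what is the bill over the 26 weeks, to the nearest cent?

Power = V²/R = 240²/64 = 900 W = 0.9 kW
Runtime = 2 h/week × 26 weeks = 52 h
Energy = 0.9 kW × 52 h = 46.8 kWh
Tier 1 (0–15 kWh): 15 × €0.36 = €5.4
Above 15 kWh: 31.8 × €0.41 = €13.038
Bill = €18.44

€18.44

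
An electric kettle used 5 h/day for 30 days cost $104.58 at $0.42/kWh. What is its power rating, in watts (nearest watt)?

1660 W

Energy = $104.58 ÷ $0.42/kWh = 249 kWh
Runtime = 5 h/day × 30 days = 150 h
Power = 249 kWh ÷ 150 h = 1.66 kW = 1660 W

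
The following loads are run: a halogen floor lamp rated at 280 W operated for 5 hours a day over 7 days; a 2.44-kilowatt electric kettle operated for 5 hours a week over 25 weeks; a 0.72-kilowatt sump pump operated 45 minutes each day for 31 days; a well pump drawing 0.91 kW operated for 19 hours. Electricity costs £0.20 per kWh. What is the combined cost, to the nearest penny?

£69.77

halogen floor lamp: Runtime = 5 h/day × 7 days = 35 h
halogen floor lamp: 0.28 kW × 35 h = 9.8 kWh
electric kettle: Runtime = 5 h/week × 25 weeks = 125 h
electric kettle: 2.44 kW × 125 h = 305 kWh
sump pump: Runtime = 45 min × 31 = 1395 min = 23.25 h
sump pump: 0.72 kW × 23.25 h = 16.74 kWh
well pump: 0.91 kW × 19 h = 17.29 kWh
Total energy = 348.83 kWh
Cost = 348.83 × £0.20 = £69.77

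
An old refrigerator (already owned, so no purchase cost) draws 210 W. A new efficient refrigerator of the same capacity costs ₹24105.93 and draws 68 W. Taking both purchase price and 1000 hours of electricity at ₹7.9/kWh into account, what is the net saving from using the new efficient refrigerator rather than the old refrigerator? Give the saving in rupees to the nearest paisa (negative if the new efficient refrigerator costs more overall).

old refrigerator: ₹0.00 + (210/1000) kW × 1000 h × ₹7.9 = ₹0.00 + ₹1659 = ₹1659
new efficient refrigerator: ₹24105.93 + (68/1000) kW × 1000 h × ₹7.9 = ₹24105.93 + ₹537.2 = ₹24643.13
Saving = ₹1659 − ₹24643.13 = −₹22984.13

-₹22984.13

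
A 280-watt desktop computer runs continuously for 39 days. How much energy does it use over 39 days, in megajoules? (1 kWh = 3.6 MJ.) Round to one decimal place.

943.5 MJ

Runtime = 24 h × 39 = 936 h
Energy = 0.28 kW × 936 h = 262.08 kWh
= 262.08 × 3.6 MJ = 943.5 MJ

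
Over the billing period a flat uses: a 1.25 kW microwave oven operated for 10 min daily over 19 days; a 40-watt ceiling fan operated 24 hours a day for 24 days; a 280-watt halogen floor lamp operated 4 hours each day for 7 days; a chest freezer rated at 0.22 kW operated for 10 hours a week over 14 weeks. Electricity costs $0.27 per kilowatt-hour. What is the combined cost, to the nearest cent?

microwave oven: Runtime = 10 min × 19 = 190 min = 3.166666… h
microwave oven: 1.25 kW × 3.166666… h = 3.958333… kWh
ceiling fan: Runtime = 24 h × 24 = 576 h
ceiling fan: 0.04 kW × 576 h = 23.04 kWh
halogen floor lamp: Runtime = 4 h/day × 7 days = 28 h
halogen floor lamp: 0.28 kW × 28 h = 7.84 kWh
chest freezer: Runtime = 10 h/week × 14 weeks = 140 h
chest freezer: 0.22 kW × 140 h = 30.8 kWh
Total energy = 65.638333… kWh
Cost = 65.638333… × $0.27 = $17.72

$17.72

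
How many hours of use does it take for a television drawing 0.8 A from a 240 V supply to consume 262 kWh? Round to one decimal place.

1364.6 h

Power = 0.8 A × 240 V = 192 W = 0.192 kW
Hours = 262 kWh ÷ 0.192 kW = 1364.6 h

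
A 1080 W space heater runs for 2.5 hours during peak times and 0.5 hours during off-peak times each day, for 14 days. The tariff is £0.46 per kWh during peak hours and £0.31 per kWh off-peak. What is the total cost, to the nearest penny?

£19.73

Peak energy = 1.08 kW × 2.5 h × 14 = 37.8 kWh
Off-peak energy = 1.08 kW × 0.5 h × 14 = 7.56 kWh
Cost = 37.8 × £0.46 + 7.56 × £0.31 = £17.388 + £2.3436 = £19.73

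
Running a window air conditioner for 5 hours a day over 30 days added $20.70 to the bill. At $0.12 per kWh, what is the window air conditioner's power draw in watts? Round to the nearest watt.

Energy = $20.70 ÷ $0.12/kWh = 172.5 kWh
Runtime = 5 h/day × 30 days = 150 h
Power = 172.5 kWh ÷ 150 h = 1.15 kW = 1150 W

1150 W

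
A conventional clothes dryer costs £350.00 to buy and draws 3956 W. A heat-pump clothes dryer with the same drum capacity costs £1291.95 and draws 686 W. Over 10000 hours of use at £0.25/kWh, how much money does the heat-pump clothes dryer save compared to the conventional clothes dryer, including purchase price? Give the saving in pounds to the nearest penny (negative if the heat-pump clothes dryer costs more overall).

£7233.05

conventional clothes dryer: £350.00 + (3956/1000) kW × 10000 h × £0.25 = £350.00 + £9890 = £10240
heat-pump clothes dryer: £1291.95 + (686/1000) kW × 10000 h × £0.25 = £1291.95 + £1715 = £3006.95
Saving = £10240 − £3006.95 = £7233.05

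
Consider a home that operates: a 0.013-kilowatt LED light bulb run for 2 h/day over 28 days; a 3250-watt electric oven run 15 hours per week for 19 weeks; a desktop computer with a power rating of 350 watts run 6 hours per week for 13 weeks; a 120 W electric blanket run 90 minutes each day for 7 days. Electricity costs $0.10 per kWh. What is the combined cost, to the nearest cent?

$95.55

LED light bulb: Runtime = 2 h/day × 28 days = 56 h
LED light bulb: 0.013 kW × 56 h = 0.728 kWh
electric oven: Runtime = 15 h/week × 19 weeks = 285 h
electric oven: 3.25 kW × 285 h = 926.25 kWh
desktop computer: Runtime = 6 h/week × 13 weeks = 78 h
desktop computer: 0.35 kW × 78 h = 27.3 kWh
electric blanket: Runtime = 90 min × 7 = 630 min = 10.5 h
electric blanket: 0.12 kW × 10.5 h = 1.26 kWh
Total energy = 955.538 kWh
Cost = 955.538 × $0.10 = $95.55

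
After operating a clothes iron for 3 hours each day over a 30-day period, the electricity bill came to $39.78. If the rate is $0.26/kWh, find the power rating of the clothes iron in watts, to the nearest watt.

Energy = $39.78 ÷ $0.26/kWh = 153 kWh
Runtime = 3 h/day × 30 days = 90 h
Power = 153 kWh ÷ 90 h = 1.7 kW = 1700 W

1700 W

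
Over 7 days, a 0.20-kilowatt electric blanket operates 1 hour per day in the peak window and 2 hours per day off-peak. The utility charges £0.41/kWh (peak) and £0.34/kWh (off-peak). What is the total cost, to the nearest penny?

£1.53

Peak energy = 0.2 kW × 1 h × 7 = 1.4 kWh
Off-peak energy = 0.2 kW × 2 h × 7 = 2.8 kWh
Cost = 1.4 × £0.41 + 2.8 × £0.34 = £0.574 + £0.952 = £1.53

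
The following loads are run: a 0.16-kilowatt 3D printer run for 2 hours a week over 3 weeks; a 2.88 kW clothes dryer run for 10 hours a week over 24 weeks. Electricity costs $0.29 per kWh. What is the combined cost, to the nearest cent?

3D printer: Runtime = 2 h/week × 3 weeks = 6 h
3D printer: 0.16 kW × 6 h = 0.96 kWh
clothes dryer: Runtime = 10 h/week × 24 weeks = 240 h
clothes dryer: 2.88 kW × 240 h = 691.2 kWh
Total energy = 692.16 kWh
Cost = 692.16 × $0.29 = $200.73

$200.73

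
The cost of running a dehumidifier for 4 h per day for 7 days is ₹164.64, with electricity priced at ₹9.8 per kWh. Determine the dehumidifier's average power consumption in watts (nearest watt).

600 W

Energy = ₹164.64 ÷ ₹9.8/kWh = 16.8 kWh
Runtime = 4 h/day × 7 days = 28 h
Power = 16.8 kWh ÷ 28 h = 0.6 kW = 600 W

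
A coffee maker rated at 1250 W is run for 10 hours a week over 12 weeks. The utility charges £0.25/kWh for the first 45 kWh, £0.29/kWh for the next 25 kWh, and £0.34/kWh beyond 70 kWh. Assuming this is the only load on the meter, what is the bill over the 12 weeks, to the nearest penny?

£45.70

Runtime = 10 h/week × 12 weeks = 120 h
Energy = 1.25 kW × 120 h = 150 kWh
Tier 1 (0–45 kWh): 45 × £0.25 = £11.25
Tier 2 (45–70 kWh): 25 × £0.29 = £7.25
Above 70 kWh: 80 × £0.34 = £27.2
Bill = £45.70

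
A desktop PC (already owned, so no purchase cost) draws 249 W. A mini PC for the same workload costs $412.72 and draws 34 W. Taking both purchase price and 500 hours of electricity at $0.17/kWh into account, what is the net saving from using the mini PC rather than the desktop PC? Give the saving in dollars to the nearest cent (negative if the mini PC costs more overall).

-$394.45

desktop PC: $0.00 + (249/1000) kW × 500 h × $0.17 = $0.00 + $21.165 = $21.165
mini PC: $412.72 + (34/1000) kW × 500 h × $0.17 = $412.72 + $2.89 = $415.61
Saving = $21.165 − $415.61 = −$394.445 → -$394.45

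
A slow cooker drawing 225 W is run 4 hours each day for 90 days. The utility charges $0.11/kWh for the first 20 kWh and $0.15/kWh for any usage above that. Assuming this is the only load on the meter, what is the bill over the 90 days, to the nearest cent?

Runtime = 4 h/day × 90 days = 360 h
Energy = 0.225 kW × 360 h = 81 kWh
Tier 1 (0–20 kWh): 20 × $0.11 = $2.2
Above 20 kWh: 61 × $0.15 = $9.15
Bill = $11.35

$11.35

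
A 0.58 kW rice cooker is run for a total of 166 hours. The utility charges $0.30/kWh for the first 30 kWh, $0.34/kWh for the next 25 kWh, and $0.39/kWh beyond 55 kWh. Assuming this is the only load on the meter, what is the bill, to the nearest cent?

$33.60

Energy = 0.58 kW × 166 h = 96.28 kWh
Tier 1 (0–30 kWh): 30 × $0.30 = $9
Tier 2 (30–55 kWh): 25 × $0.34 = $8.5
Above 55 kWh: 41.28 × $0.39 = $16.0992
Bill = $33.60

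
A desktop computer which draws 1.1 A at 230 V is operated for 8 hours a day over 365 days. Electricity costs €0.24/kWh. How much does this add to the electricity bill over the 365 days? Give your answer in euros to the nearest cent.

€177.30

Power = 1.1 A × 230 V = 253 W = 0.253 kW
Runtime = 8 h/day × 365 days = 2920 h
Energy = 0.253 kW × 2920 h = 738.76 kWh
Cost = 738.76 kWh × €0.24/kWh = €177.30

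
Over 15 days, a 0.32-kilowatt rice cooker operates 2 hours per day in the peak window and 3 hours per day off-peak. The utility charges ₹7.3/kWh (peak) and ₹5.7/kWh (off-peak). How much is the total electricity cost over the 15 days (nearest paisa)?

Peak energy = 0.32 kW × 2 h × 15 = 9.6 kWh
Off-peak energy = 0.32 kW × 3 h × 15 = 14.4 kWh
Cost = 9.6 × ₹7.3 + 14.4 × ₹5.7 = ₹70.08 + ₹82.08 = ₹152.16

₹152.16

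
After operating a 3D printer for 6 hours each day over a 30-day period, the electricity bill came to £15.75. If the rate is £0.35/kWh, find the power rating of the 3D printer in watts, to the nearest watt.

250 W

Energy = £15.75 ÷ £0.35/kWh = 45 kWh
Runtime = 6 h/day × 30 days = 180 h
Power = 45 kWh ÷ 180 h = 0.25 kW = 250 W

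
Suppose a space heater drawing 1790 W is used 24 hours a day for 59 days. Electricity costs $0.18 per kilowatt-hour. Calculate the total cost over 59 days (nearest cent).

Runtime = 24 h × 59 = 1416 h
Energy = 1.79 kW × 1416 h = 2534.64 kWh
Cost = 2534.64 kWh × $0.18/kWh = $456.24

$456.24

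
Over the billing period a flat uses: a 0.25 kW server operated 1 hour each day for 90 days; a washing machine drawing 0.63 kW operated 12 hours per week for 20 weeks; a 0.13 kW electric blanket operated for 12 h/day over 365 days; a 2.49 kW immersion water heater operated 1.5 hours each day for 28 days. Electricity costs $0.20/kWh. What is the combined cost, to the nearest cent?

server: Runtime = 1 h/day × 90 days = 90 h
server: 0.25 kW × 90 h = 22.5 kWh
washing machine: Runtime = 12 h/week × 20 weeks = 240 h
washing machine: 0.63 kW × 240 h = 151.2 kWh
electric blanket: Runtime = 12 h/day × 365 days = 4380 h
electric blanket: 0.13 kW × 4380 h = 569.4 kWh
immersion water heater: Runtime = 1.5 h/day × 28 days = 42 h
immersion water heater: 2.49 kW × 42 h = 104.58 kWh
Total energy = 847.68 kWh
Cost = 847.68 × $0.20 = $169.54

$169.54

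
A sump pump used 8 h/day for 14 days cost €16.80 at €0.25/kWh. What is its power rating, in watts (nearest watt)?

Energy = €16.80 ÷ €0.25/kWh = 67.2 kWh
Runtime = 8 h/day × 14 days = 112 h
Power = 67.2 kWh ÷ 112 h = 0.6 kW = 600 W

600 W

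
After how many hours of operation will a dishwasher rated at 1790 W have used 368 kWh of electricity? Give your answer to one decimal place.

Hours = 368 kWh ÷ 1.79 kW = 205.6 h

205.6 h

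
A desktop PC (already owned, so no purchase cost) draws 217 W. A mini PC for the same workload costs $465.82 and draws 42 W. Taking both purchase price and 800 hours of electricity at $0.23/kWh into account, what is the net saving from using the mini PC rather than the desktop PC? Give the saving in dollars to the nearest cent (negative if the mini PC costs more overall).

-$433.62

desktop PC: $0.00 + (217/1000) kW × 800 h × $0.23 = $0.00 + $39.928 = $39.928
mini PC: $465.82 + (42/1000) kW × 800 h × $0.23 = $465.82 + $7.728 = $473.548
Saving = $39.928 − $473.548 = −$433.62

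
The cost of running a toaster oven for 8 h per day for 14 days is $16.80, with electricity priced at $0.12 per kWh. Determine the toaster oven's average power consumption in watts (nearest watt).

Energy = $16.80 ÷ $0.12/kWh = 140 kWh
Runtime = 8 h/day × 14 days = 112 h
Power = 140 kWh ÷ 112 h = 1.25 kW = 1250 W

1250 W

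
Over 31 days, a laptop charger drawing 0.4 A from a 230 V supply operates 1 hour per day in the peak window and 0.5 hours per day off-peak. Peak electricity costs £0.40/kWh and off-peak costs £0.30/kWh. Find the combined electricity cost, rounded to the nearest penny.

£1.57

Power = 0.4 A × 230 V = 92 W = 0.092 kW
Peak energy = 0.092 kW × 1 h × 31 = 2.852 kWh
Off-peak energy = 0.092 kW × 0.5 h × 31 = 1.426 kWh
Cost = 2.852 × £0.40 + 1.426 × £0.30 = £1.1408 + £0.4278 = £1.57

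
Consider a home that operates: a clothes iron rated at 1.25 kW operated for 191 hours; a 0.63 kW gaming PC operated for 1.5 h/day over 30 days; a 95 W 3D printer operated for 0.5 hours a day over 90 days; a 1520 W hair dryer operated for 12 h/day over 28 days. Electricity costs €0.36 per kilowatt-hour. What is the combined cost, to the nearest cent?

€281.55

clothes iron: 1.25 kW × 191 h = 238.75 kWh
gaming PC: Runtime = 1.5 h/day × 30 days = 45 h
gaming PC: 0.63 kW × 45 h = 28.35 kWh
3D printer: Runtime = 0.5 h/day × 90 days = 45 h
3D printer: 0.095 kW × 45 h = 4.275 kWh
hair dryer: Runtime = 12 h/day × 28 days = 336 h
hair dryer: 1.52 kW × 336 h = 510.72 kWh
Total energy = 782.095 kWh
Cost = 782.095 × €0.36 = €281.55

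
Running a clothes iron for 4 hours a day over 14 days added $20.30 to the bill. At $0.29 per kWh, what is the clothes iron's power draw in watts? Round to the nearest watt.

Energy = $20.30 ÷ $0.29/kWh = 70 kWh
Runtime = 4 h/day × 14 days = 56 h
Power = 70 kWh ÷ 56 h = 1.25 kW = 1250 W

1250 W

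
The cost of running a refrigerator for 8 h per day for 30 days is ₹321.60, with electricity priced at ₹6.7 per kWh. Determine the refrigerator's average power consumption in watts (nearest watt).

Energy = ₹321.60 ÷ ₹6.7/kWh = 48 kWh
Runtime = 8 h/day × 30 days = 240 h
Power = 48 kWh ÷ 240 h = 0.2 kW = 200 W

200 W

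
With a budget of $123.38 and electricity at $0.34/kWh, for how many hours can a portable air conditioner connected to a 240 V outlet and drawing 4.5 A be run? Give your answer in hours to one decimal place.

Power = 4.5 A × 240 V = 1080 W = 1.08 kW
Energy available = $123.38 ÷ $0.34/kWh = 362.8824 kWh
Hours = 362.8824 kWh ÷ 1.08 kW = 336.0 h

336.0 h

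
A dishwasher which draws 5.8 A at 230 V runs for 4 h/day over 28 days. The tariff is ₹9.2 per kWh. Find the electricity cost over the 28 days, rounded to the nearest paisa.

Power = 5.8 A × 230 V = 1334 W = 1.334 kW
Runtime = 4 h/day × 28 days = 112 h
Energy = 1.334 kW × 112 h = 149.408 kWh
Cost = 149.408 kWh × ₹9.2/kWh = ₹1374.55

₹1374.55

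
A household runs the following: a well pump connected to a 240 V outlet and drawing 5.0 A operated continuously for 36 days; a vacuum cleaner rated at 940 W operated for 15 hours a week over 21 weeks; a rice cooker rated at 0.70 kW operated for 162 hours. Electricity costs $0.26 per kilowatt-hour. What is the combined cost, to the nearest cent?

$376.04

well pump: Power = 5.0 A × 240 V = 1200 W = 1.2 kW
well pump: Runtime = 24 h × 36 = 864 h
well pump: 1.2 kW × 864 h = 1036.8 kWh
vacuum cleaner: Runtime = 15 h/week × 21 weeks = 315 h
vacuum cleaner: 0.94 kW × 315 h = 296.1 kWh
rice cooker: 0.7 kW × 162 h = 113.4 kWh
Total energy = 1446.3 kWh
Cost = 1446.3 × $0.26 = $376.04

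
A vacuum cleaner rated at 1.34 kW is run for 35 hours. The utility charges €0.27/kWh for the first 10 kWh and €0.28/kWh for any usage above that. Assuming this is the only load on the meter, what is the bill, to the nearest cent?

€13.03

Energy = 1.34 kW × 35 h = 46.9 kWh
Tier 1 (0–10 kWh): 10 × €0.27 = €2.7
Above 10 kWh: 36.9 × €0.28 = €10.332
Bill = €13.03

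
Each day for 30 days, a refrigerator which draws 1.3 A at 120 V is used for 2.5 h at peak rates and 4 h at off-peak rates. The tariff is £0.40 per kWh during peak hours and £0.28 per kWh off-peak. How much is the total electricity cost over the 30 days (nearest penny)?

Power = 1.3 A × 120 V = 156 W = 0.156 kW
Peak energy = 0.156 kW × 2.5 h × 30 = 11.7 kWh
Off-peak energy = 0.156 kW × 4 h × 30 = 18.72 kWh
Cost = 11.7 × £0.40 + 18.72 × £0.28 = £4.68 + £5.2416 = £9.92

£9.92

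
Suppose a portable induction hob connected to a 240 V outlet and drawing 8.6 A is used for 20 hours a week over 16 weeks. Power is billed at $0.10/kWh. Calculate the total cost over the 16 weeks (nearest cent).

Power = 8.6 A × 240 V = 2064 W = 2.064 kW
Runtime = 20 h/week × 16 weeks = 320 h
Energy = 2.064 kW × 320 h = 660.48 kWh
Cost = 660.48 kWh × $0.10/kWh = $66.05

$66.05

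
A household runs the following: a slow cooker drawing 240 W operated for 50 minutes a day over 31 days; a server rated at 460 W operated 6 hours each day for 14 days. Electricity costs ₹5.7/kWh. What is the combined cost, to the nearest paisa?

slow cooker: Runtime = 50 min × 31 = 1550 min = 25.833333… h
slow cooker: 0.24 kW × 25.833333… h = 6.2 kWh
server: Runtime = 6 h/day × 14 days = 84 h
server: 0.46 kW × 84 h = 38.64 kWh
Total energy = 44.84 kWh
Cost = 44.84 × ₹5.7 = ₹255.59

₹255.59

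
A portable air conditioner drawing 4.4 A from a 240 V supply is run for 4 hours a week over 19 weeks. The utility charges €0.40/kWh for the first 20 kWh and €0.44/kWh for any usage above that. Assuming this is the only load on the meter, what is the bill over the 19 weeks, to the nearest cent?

€34.51

Power = 4.4 A × 240 V = 1056 W = 1.056 kW
Runtime = 4 h/week × 19 weeks = 76 h
Energy = 1.056 kW × 76 h = 80.256 kWh
Tier 1 (0–20 kWh): 20 × €0.40 = €8
Above 20 kWh: 60.256 × €0.44 = €26.51264
Bill = €34.51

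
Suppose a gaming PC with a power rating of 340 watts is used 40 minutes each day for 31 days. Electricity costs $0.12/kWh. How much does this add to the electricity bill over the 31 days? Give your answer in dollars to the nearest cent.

Runtime = 40 min × 31 = 1240 min = 20.666666… h
Energy = 0.34 kW × 20.666666… h = 7.026666… kWh
Cost = 7.026666… kWh × $0.12/kWh = $0.84

$0.84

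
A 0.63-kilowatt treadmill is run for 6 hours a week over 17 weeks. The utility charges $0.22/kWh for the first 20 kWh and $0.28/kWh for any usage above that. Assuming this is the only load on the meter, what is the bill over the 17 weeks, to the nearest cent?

Runtime = 6 h/week × 17 weeks = 102 h
Energy = 0.63 kW × 102 h = 64.26 kWh
Tier 1 (0–20 kWh): 20 × $0.22 = $4.4
Above 20 kWh: 44.26 × $0.28 = $12.3928
Bill = $16.79

$16.79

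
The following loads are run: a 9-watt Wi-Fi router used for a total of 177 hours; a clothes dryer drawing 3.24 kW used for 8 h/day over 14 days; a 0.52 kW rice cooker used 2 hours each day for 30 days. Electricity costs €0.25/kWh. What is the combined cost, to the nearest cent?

Wi-Fi router: 0.009 kW × 177 h = 1.593 kWh
clothes dryer: Runtime = 8 h/day × 14 days = 112 h
clothes dryer: 3.24 kW × 112 h = 362.88 kWh
rice cooker: Runtime = 2 h/day × 30 days = 60 h
rice cooker: 0.52 kW × 60 h = 31.2 kWh
Total energy = 395.673 kWh
Cost = 395.673 × €0.25 = €98.92

€98.92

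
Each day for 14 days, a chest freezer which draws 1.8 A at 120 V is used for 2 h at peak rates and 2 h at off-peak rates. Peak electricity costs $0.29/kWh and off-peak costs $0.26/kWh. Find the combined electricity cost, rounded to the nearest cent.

Power = 1.8 A × 120 V = 216 W = 0.216 kW
Peak energy = 0.216 kW × 2 h × 14 = 6.048 kWh
Off-peak energy = 0.216 kW × 2 h × 14 = 6.048 kWh
Cost = 6.048 × $0.29 + 6.048 × $0.26 = $1.75392 + $1.57248 = $3.33

$3.33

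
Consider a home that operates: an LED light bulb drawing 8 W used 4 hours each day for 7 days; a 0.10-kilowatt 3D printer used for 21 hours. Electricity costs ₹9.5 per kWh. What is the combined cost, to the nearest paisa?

LED light bulb: Runtime = 4 h/day × 7 days = 28 h
LED light bulb: 0.008 kW × 28 h = 0.224 kWh
3D printer: 0.1 kW × 21 h = 2.1 kWh
Total energy = 2.324 kWh
Cost = 2.324 × ₹9.5 = ₹22.08

₹22.08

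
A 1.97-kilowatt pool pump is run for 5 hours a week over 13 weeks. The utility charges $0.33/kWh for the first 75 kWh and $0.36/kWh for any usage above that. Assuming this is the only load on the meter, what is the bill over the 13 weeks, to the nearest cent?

Runtime = 5 h/week × 13 weeks = 65 h
Energy = 1.97 kW × 65 h = 128.05 kWh
Tier 1 (0–75 kWh): 75 × $0.33 = $24.75
Above 75 kWh: 53.05 × $0.36 = $19.098
Bill = $43.85

$43.85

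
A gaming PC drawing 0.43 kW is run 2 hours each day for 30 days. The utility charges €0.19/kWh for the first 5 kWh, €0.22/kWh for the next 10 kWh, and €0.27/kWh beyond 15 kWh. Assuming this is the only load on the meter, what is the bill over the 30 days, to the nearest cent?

€6.07

Runtime = 2 h/day × 30 days = 60 h
Energy = 0.43 kW × 60 h = 25.8 kWh
Tier 1 (0–5 kWh): 5 × €0.19 = €0.95
Tier 2 (5–15 kWh): 10 × €0.22 = €2.2
Above 15 kWh: 10.8 × €0.27 = €2.916
Bill = €6.07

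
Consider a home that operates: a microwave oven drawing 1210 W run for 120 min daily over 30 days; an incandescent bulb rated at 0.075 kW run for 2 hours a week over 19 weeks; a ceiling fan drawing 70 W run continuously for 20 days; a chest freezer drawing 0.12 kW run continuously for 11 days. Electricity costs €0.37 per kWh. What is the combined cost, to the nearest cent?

microwave oven: Runtime = 120 min × 30 = 3600 min = 60 h
microwave oven: 1.21 kW × 60 h = 72.6 kWh
incandescent bulb: Runtime = 2 h/week × 19 weeks = 38 h
incandescent bulb: 0.075 kW × 38 h = 2.85 kWh
ceiling fan: Runtime = 24 h × 20 = 480 h
ceiling fan: 0.07 kW × 480 h = 33.6 kWh
chest freezer: Runtime = 24 h × 11 = 264 h
chest freezer: 0.12 kW × 264 h = 31.68 kWh
Total energy = 140.73 kWh
Cost = 140.73 × €0.37 = €52.07

€52.07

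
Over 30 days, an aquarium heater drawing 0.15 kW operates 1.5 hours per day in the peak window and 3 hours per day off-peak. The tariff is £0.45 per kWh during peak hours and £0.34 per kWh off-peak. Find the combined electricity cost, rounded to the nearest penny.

£7.63

Peak energy = 0.15 kW × 1.5 h × 30 = 6.75 kWh
Off-peak energy = 0.15 kW × 3 h × 30 = 13.5 kWh
Cost = 6.75 × £0.45 + 13.5 × £0.34 = £3.0375 + £4.59 = £7.63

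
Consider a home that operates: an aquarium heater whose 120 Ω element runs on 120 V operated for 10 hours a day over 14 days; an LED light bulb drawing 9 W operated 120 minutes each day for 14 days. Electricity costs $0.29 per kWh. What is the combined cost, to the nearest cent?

aquarium heater: Power = V²/R = 120²/120 = 120 W = 0.12 kW
aquarium heater: Runtime = 10 h/day × 14 days = 140 h
aquarium heater: 0.12 kW × 140 h = 16.8 kWh
LED light bulb: Runtime = 120 min × 14 = 1680 min = 28 h
LED light bulb: 0.009 kW × 28 h = 0.252 kWh
Total energy = 17.052 kWh
Cost = 17.052 × $0.29 = $4.95

$4.95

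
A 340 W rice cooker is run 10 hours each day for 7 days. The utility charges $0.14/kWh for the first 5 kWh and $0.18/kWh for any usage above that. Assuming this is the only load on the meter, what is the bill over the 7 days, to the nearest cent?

Runtime = 10 h/day × 7 days = 70 h
Energy = 0.34 kW × 70 h = 23.8 kWh
Tier 1 (0–5 kWh): 5 × $0.14 = $0.7
Above 5 kWh: 18.8 × $0.18 = $3.384
Bill = $4.08

$4.08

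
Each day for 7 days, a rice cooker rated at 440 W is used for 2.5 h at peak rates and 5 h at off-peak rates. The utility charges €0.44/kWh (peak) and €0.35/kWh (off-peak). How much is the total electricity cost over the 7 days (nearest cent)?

€8.78

Peak energy = 0.44 kW × 2.5 h × 7 = 7.7 kWh
Off-peak energy = 0.44 kW × 5 h × 7 = 15.4 kWh
Cost = 7.7 × €0.44 + 15.4 × €0.35 = €3.388 + €5.39 = €8.78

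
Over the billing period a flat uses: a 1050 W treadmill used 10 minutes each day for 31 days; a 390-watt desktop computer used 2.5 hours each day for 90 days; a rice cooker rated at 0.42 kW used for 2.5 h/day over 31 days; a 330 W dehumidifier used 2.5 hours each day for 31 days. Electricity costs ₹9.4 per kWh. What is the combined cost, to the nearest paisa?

treadmill: Runtime = 10 min × 31 = 310 min = 5.166666… h
treadmill: 1.05 kW × 5.166666… h = 5.425 kWh
desktop computer: Runtime = 2.5 h/day × 90 days = 225 h
desktop computer: 0.39 kW × 225 h = 87.75 kWh
rice cooker: Runtime = 2.5 h/day × 31 days = 77.5 h
rice cooker: 0.42 kW × 77.5 h = 32.55 kWh
dehumidifier: Runtime = 2.5 h/day × 31 days = 77.5 h
dehumidifier: 0.33 kW × 77.5 h = 25.575 kWh
Total energy = 151.3 kWh
Cost = 151.3 × ₹9.4 = ₹1422.22

₹1422.22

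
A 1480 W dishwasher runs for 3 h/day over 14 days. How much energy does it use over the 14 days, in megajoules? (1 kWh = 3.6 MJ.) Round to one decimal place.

223.8 MJ

Runtime = 3 h/day × 14 days = 42 h
Energy = 1.48 kW × 42 h = 62.16 kWh
= 62.16 × 3.6 MJ = 223.8 MJ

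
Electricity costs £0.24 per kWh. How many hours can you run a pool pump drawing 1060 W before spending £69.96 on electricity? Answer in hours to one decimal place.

Energy available = £69.96 ÷ £0.24/kWh = 291.5 kWh
Hours = 291.5 kWh ÷ 1.06 kW = 275.0 h

275.0 h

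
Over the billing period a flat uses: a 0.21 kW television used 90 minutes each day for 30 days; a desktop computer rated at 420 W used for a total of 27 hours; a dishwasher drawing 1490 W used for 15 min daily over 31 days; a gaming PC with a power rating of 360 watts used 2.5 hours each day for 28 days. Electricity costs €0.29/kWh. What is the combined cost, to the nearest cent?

television: Runtime = 90 min × 30 = 2700 min = 45 h
television: 0.21 kW × 45 h = 9.45 kWh
desktop computer: 0.42 kW × 27 h = 11.34 kWh
dishwasher: Runtime = 15 min × 31 = 465 min = 7.75 h
dishwasher: 1.49 kW × 7.75 h = 11.5475 kWh
gaming PC: Runtime = 2.5 h/day × 28 days = 70 h
gaming PC: 0.36 kW × 70 h = 25.2 kWh
Total energy = 57.5375 kWh
Cost = 57.5375 × €0.29 = €16.69

€16.69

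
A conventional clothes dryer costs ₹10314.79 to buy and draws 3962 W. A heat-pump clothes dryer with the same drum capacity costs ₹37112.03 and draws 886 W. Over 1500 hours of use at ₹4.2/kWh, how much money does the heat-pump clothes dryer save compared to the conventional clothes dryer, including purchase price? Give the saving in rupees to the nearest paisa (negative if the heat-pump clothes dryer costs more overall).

conventional clothes dryer: ₹10314.79 + (3962/1000) kW × 1500 h × ₹4.2 = ₹10314.79 + ₹24960.6 = ₹35275.39
heat-pump clothes dryer: ₹37112.03 + (886/1000) kW × 1500 h × ₹4.2 = ₹37112.03 + ₹5581.8 = ₹42693.83
Saving = ₹35275.39 − ₹42693.83 = −₹7418.44

-₹7418.44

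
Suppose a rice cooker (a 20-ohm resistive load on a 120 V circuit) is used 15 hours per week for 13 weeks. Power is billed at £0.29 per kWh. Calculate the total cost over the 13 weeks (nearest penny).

Power = V²/R = 120²/20 = 720 W = 0.72 kW
Runtime = 15 h/week × 13 weeks = 195 h
Energy = 0.72 kW × 195 h = 140.4 kWh
Cost = 140.4 kWh × £0.29/kWh = £40.72

£40.72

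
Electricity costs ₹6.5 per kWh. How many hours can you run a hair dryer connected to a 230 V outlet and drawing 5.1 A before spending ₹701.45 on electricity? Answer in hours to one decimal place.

92.0 h

Power = 5.1 A × 230 V = 1173 W = 1.173 kW
Energy available = ₹701.45 ÷ ₹6.5/kWh = 107.9154 kWh
Hours = 107.9154 kWh ÷ 1.173 kW = 92.0 h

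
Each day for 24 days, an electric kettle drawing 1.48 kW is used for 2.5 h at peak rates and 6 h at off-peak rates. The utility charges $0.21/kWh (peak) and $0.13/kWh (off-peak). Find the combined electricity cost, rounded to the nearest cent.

$46.35

Peak energy = 1.48 kW × 2.5 h × 24 = 88.8 kWh
Off-peak energy = 1.48 kW × 6 h × 24 = 213.12 kWh
Cost = 88.8 × $0.21 + 213.12 × $0.13 = $18.648 + $27.7056 = $46.35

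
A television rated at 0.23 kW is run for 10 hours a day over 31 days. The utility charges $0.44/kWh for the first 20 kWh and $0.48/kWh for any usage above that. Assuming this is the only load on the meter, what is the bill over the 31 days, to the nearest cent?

$33.42

Runtime = 10 h/day × 31 days = 310 h
Energy = 0.23 kW × 310 h = 71.3 kWh
Tier 1 (0–20 kWh): 20 × $0.44 = $8.8
Above 20 kWh: 51.3 × $0.48 = $24.624
Bill = $33.42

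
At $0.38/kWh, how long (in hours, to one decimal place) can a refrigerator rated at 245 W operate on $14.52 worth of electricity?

156.0 h

Energy available = $14.52 ÷ $0.38/kWh = 38.2105 kWh
Hours = 38.2105 kWh ÷ 0.245 kW = 156.0 h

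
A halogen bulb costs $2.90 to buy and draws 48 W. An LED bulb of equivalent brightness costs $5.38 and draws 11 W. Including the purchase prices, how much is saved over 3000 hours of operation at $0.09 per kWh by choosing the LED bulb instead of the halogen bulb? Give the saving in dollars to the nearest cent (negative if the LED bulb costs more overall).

$7.51

halogen bulb: $2.90 + (48/1000) kW × 3000 h × $0.09 = $2.90 + $12.96 = $15.86
LED bulb: $5.38 + (11/1000) kW × 3000 h × $0.09 = $5.38 + $2.97 = $8.35
Saving = $15.86 − $8.35 = $7.51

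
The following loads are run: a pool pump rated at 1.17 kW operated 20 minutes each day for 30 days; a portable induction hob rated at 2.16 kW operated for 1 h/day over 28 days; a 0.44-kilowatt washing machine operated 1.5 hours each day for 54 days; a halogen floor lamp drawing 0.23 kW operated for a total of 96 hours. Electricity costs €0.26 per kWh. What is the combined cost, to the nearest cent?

€33.77

pool pump: Runtime = 20 min × 30 = 600 min = 10 h
pool pump: 1.17 kW × 10 h = 11.7 kWh
portable induction hob: Runtime = 1 h/day × 28 days = 28 h
portable induction hob: 2.16 kW × 28 h = 60.48 kWh
washing machine: Runtime = 1.5 h/day × 54 days = 81 h
washing machine: 0.44 kW × 81 h = 35.64 kWh
halogen floor lamp: 0.23 kW × 96 h = 22.08 kWh
Total energy = 129.9 kWh
Cost = 129.9 × €0.26 = €33.77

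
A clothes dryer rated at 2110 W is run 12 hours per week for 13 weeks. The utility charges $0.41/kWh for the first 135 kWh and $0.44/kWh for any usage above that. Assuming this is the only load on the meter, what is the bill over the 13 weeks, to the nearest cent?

$140.78

Runtime = 12 h/week × 13 weeks = 156 h
Energy = 2.11 kW × 156 h = 329.16 kWh
Tier 1 (0–135 kWh): 135 × $0.41 = $55.35
Above 135 kWh: 194.16 × $0.44 = $85.4304
Bill = $140.78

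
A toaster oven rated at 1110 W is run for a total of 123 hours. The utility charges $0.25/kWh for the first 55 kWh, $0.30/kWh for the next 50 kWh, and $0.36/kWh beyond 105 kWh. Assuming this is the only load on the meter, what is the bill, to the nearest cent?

Energy = 1.11 kW × 123 h = 136.53 kWh
Tier 1 (0–55 kWh): 55 × $0.25 = $13.75
Tier 2 (55–105 kWh): 50 × $0.30 = $15
Above 105 kWh: 31.53 × $0.36 = $11.3508
Bill = $40.10

$40.10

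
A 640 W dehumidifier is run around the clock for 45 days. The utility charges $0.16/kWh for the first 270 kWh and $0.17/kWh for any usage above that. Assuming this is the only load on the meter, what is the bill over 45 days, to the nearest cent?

$114.80

Runtime = 24 h × 45 = 1080 h
Energy = 0.64 kW × 1080 h = 691.2 kWh
Tier 1 (0–270 kWh): 270 × $0.16 = $43.2
Above 270 kWh: 421.2 × $0.17 = $71.604
Bill = $114.80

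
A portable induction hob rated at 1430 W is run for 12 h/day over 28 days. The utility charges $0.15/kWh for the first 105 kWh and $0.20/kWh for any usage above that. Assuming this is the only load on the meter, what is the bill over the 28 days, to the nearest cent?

$90.85

Runtime = 12 h/day × 28 days = 336 h
Energy = 1.43 kW × 336 h = 480.48 kWh
Tier 1 (0–105 kWh): 105 × $0.15 = $15.75
Above 105 kWh: 375.48 × $0.20 = $75.096
Bill = $90.85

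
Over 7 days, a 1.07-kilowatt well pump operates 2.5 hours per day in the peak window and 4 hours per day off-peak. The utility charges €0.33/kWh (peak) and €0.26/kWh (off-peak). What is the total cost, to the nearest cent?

€13.97

Peak energy = 1.07 kW × 2.5 h × 7 = 18.725 kWh
Off-peak energy = 1.07 kW × 4 h × 7 = 29.96 kWh
Cost = 18.725 × €0.33 + 29.96 × €0.26 = €6.17925 + €7.7896 = €13.97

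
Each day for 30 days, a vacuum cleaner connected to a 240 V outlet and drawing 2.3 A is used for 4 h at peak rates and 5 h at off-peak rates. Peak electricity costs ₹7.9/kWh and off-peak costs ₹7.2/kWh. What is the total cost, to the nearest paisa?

Power = 2.3 A × 240 V = 552 W = 0.552 kW
Peak energy = 0.552 kW × 4 h × 30 = 66.24 kWh
Off-peak energy = 0.552 kW × 5 h × 30 = 82.8 kWh
Cost = 66.24 × ₹7.9 + 82.8 × ₹7.2 = ₹523.296 + ₹596.16 = ₹1119.46

₹1119.46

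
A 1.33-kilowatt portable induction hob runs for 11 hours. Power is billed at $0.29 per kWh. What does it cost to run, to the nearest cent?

Energy = 1.33 kW × 11 h = 14.63 kWh
Cost = 14.63 kWh × $0.29/kWh = $4.24

$4.24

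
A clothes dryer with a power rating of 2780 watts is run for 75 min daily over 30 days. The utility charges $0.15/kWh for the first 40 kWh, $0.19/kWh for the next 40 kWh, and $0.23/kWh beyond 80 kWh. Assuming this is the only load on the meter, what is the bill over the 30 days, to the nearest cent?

$19.18

Runtime = 75 min × 30 = 2250 min = 37.5 h
Energy = 2.78 kW × 37.5 h = 104.25 kWh
Tier 1 (0–40 kWh): 40 × $0.15 = $6
Tier 2 (40–80 kWh): 40 × $0.19 = $7.6
Above 80 kWh: 24.25 × $0.23 = $5.5775
Bill = $19.18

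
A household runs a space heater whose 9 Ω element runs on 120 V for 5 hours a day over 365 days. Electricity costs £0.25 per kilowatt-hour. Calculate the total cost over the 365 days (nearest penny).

£730.00

Power = V²/R = 120²/9 = 1600 W = 1.6 kW
Runtime = 5 h/day × 365 days = 1825 h
Energy = 1.6 kW × 1825 h = 2920 kWh
Cost = 2920 kWh × £0.25/kWh = £730.00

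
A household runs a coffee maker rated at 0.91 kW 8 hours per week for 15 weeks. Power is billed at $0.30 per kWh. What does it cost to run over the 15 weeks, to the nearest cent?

$32.76

Runtime = 8 h/week × 15 weeks = 120 h
Energy = 0.91 kW × 120 h = 109.2 kWh
Cost = 109.2 kWh × $0.30/kWh = $32.76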